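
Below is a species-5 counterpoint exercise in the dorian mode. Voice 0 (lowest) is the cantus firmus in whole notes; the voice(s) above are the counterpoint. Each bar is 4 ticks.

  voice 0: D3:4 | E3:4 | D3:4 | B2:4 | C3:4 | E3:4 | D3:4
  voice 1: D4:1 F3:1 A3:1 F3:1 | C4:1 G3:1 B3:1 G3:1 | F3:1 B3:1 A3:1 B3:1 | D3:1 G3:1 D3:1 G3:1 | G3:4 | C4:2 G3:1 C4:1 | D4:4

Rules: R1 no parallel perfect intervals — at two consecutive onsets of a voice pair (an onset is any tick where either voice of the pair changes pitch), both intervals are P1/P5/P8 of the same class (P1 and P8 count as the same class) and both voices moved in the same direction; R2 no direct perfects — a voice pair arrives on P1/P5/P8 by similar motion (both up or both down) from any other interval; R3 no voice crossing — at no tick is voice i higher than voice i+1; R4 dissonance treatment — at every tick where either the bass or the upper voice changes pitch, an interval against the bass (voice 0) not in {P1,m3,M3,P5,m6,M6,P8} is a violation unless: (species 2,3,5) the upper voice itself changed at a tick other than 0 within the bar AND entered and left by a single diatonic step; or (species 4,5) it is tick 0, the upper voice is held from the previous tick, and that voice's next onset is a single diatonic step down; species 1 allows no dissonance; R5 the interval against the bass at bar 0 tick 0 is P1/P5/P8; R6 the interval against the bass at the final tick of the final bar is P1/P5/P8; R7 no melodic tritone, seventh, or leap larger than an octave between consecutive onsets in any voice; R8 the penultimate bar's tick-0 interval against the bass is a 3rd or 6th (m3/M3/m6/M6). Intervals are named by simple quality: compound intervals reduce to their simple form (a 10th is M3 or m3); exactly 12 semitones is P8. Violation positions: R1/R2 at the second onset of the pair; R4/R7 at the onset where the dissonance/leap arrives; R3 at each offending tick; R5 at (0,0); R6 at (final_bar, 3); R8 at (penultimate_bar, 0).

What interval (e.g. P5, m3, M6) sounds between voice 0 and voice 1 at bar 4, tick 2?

voice 0=C3 voice 1=G3 -> P5

P5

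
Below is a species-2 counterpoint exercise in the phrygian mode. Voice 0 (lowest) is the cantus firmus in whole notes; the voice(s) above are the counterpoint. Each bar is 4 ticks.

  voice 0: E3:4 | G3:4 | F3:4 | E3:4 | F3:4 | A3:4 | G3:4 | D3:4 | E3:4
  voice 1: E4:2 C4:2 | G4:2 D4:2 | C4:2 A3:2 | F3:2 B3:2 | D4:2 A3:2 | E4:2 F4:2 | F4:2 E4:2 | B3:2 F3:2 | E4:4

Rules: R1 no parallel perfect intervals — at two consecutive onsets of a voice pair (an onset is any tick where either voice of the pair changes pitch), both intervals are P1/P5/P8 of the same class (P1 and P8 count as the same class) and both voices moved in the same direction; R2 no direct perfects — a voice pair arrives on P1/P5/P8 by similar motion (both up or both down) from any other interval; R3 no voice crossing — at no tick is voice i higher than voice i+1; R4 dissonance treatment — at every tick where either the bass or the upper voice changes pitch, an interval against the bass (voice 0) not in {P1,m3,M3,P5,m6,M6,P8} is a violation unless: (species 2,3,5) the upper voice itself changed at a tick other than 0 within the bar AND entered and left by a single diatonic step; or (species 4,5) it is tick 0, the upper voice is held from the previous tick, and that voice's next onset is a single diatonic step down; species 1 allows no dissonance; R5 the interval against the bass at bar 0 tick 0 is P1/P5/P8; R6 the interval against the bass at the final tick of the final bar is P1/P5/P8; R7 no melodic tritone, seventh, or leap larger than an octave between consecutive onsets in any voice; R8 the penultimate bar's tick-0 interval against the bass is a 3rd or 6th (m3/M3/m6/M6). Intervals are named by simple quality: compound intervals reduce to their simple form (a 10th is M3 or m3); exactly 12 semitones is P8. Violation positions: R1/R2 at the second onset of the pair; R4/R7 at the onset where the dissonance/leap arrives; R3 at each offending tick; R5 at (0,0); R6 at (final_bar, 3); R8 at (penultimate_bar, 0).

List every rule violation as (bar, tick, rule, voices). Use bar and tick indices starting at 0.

bar 0: v0=E3 v1=E4 downbeat P8
bar 1: v0=G3 v1=G4 downbeat P8
bar 2: v0=F3 v1=C4 downbeat P5
bar 3: v0=E3 v1=F3 downbeat m2
bar 4: v0=F3 v1=D4 downbeat M6
bar 5: v0=A3 v1=E4 downbeat P5
bar 6: v0=G3 v1=F4 downbeat m7
bar 7: v0=D3 v1=B3 downbeat M6
bar 8: v0=E3 v1=E4 downbeat P8
  -> R2 @ bar 1 tick 0 v(0, 1): E3/C4 m6 -> G3/G4 P8 similar
  -> R1 @ bar 2 tick 0 v(0, 1): G3/D4 P5 -> F3/C4 P5 similar
  -> R4 @ bar 3 tick 0 v(0, 1): E3/F3 m2 untreated
  -> R7 @ bar 3 tick 2 v(1,): F3->B3 leap 6st
  -> R2 @ bar 5 tick 0 v(0, 1): F3/A3 M3 -> A3/E4 P5 similar
  -> R4 @ bar 6 tick 0 v(0, 1): G3/F4 m7 untreated
  -> R7 @ bar 7 tick 2 v(1,): B3->F3 leap 6st
  -> R2 @ bar 8 tick 0 v(0, 1): D3/F3 m3 -> E3/E4 P8 similar
  -> R7 @ bar 8 tick 0 v(1,): F3->E4 leap 11st

(1, 0, R2, (0, 1))
(2, 0, R1, (0, 1))
(3, 0, R4, (0, 1))
(3, 2, R7, (1,))
(5, 0, R2, (0, 1))
(6, 0, R4, (0, 1))
(7, 2, R7, (1,))
(8, 0, R2, (0, 1))
(8, 0, R7, (1,))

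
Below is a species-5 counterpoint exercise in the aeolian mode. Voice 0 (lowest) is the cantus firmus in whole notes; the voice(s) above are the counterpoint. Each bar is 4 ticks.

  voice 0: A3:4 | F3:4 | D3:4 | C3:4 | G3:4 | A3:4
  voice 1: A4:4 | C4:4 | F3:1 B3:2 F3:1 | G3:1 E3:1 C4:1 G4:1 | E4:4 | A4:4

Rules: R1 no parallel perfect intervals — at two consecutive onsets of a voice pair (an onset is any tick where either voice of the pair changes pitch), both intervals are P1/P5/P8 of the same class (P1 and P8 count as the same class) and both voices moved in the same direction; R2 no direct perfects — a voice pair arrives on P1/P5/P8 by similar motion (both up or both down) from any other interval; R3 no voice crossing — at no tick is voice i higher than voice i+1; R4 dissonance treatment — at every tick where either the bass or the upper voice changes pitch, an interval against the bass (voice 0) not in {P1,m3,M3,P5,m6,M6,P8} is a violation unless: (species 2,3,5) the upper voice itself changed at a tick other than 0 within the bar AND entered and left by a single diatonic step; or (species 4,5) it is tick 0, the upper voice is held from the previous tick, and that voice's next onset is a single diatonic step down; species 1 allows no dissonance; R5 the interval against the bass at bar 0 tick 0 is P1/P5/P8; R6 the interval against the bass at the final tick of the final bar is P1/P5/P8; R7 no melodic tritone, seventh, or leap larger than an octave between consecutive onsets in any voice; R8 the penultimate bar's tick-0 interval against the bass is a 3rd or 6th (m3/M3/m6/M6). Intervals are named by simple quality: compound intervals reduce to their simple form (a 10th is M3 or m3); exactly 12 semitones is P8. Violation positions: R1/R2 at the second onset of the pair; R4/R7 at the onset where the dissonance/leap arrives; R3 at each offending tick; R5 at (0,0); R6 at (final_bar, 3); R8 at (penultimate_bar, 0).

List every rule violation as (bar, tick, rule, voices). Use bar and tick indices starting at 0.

bar 0: v0=A3 v1=A4 downbeat P8
bar 1: v0=F3 v1=C4 downbeat P5
bar 2: v0=D3 v1=F3 downbeat m3
bar 3: v0=C3 v1=G3 downbeat P5
bar 4: v0=G3 v1=E4 downbeat M6
bar 5: v0=A3 v1=A4 downbeat P8
  -> R2 @ bar 1 tick 0 v(0, 1): A3/A4 P8 -> F3/C4 P5 similar
  -> R7 @ bar 2 tick 1 v(1,): F3->B3 leap 6st
  -> R7 @ bar 2 tick 3 v(1,): B3->F3 leap 6st
  -> R2 @ bar 5 tick 0 v(0, 1): G3/E4 M6 -> A3/A4 P8 similar

(1, 0, R2, (0, 1))
(2, 1, R7, (1,))
(2, 3, R7, (1,))
(5, 0, R2, (0, 1))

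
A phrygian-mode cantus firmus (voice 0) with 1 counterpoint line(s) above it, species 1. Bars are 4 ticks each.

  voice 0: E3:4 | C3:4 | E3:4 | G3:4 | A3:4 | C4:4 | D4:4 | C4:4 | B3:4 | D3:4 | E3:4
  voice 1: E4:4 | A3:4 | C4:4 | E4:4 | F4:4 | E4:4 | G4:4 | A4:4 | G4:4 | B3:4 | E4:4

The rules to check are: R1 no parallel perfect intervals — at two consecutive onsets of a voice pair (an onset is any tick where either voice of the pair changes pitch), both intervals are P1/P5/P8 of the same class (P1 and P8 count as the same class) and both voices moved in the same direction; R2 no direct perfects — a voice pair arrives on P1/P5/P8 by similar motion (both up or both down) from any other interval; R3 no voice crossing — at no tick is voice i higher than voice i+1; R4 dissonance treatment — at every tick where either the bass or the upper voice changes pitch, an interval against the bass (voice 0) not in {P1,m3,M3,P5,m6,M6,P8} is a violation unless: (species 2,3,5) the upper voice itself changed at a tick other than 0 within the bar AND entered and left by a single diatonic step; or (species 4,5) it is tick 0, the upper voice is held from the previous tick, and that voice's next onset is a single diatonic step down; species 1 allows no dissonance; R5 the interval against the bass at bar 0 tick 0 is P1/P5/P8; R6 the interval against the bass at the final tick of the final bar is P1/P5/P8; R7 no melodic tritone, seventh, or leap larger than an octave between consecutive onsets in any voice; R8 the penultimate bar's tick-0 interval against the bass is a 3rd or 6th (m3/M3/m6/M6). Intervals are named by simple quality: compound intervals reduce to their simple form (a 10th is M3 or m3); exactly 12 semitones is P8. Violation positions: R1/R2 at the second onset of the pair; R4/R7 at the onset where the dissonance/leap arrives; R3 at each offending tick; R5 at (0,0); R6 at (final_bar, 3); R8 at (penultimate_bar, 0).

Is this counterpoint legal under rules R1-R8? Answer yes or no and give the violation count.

No (2 violations)

bar 0: v0=E3 v1=E4 (P8)
bar 1: v0=C3 v1=A3 (M6)
bar 2: v0=E3 v1=C4 (m6)
bar 3: v0=G3 v1=E4 (M6)
bar 4: v0=A3 v1=F4 (m6)
bar 5: v0=C4 v1=E4 (M3)
bar 6: v0=D4 v1=G4 (P4)
bar 7: v0=C4 v1=A4 (M6)
bar 8: v0=B3 v1=G4 (m6)
bar 9: v0=D3 v1=B3 (M6)
bar 10: v0=E3 v1=E4 (P8)
  R4 @ bar6.0: D4/G4 P4 untreated
  R2 @ bar10.0: D3/B3 M6 -> E3/E4 P8 similar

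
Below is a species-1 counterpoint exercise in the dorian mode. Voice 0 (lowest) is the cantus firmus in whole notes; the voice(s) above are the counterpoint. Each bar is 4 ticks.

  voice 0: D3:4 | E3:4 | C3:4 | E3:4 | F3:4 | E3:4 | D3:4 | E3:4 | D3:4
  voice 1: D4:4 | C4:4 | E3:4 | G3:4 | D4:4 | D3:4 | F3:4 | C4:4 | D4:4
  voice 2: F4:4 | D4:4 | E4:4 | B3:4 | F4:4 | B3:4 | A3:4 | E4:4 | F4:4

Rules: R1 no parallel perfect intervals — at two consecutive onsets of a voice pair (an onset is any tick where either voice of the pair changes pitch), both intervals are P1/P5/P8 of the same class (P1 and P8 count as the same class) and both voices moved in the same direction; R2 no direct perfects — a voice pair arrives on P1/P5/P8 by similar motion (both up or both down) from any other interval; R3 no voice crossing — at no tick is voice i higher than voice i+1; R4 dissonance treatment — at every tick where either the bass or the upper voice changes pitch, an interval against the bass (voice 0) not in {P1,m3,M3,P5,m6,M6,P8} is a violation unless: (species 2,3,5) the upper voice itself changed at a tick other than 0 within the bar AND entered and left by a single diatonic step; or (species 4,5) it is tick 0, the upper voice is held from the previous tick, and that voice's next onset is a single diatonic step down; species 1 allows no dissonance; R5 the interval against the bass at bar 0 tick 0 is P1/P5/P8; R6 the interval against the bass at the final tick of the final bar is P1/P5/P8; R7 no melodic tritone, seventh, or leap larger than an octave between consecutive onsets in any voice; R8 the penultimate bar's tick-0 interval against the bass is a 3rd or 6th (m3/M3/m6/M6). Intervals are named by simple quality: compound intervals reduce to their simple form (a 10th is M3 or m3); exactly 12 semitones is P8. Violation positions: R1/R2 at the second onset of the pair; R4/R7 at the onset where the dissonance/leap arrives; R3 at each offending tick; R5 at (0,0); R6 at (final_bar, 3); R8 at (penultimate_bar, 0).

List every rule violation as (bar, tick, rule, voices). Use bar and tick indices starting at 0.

(0, 0, R5, (0, 2))
(1, 0, R4, (0, 2))
(4, 0, R2, (0, 2))
(4, 0, R7, (2,))
(5, 0, R2, (0, 2))
(5, 0, R3, (0, 1))
(5, 0, R4, (0, 1))
(5, 0, R7, (2,))
(5, 1, R3, (0, 1))
(5, 2, R3, (0, 1))
(5, 3, R3, (0, 1))
(6, 0, R1, (0, 2))
(7, 0, R2, (0, 2))
(7, 0, R8, (0, 2))
(8, 3, R6, (0, 2))

bar 0: v0=D3 v1=D4 v2=F4 downbeat m3
bar 1: v0=E3 v1=C4 v2=D4 downbeat m7
bar 2: v0=C3 v1=E3 v2=E4 downbeat M3
bar 3: v0=E3 v1=G3 v2=B3 downbeat P5
bar 4: v0=F3 v1=D4 v2=F4 downbeat P8
bar 5: v0=E3 v1=D3 v2=B3 downbeat P5
bar 6: v0=D3 v1=F3 v2=A3 downbeat P5
bar 7: v0=E3 v1=C4 v2=E4 downbeat P8
bar 8: v0=D3 v1=D4 v2=F4 downbeat m3
  -> R5 @ bar 0 tick 0 v(0, 2): opens on m3
  -> R4 @ bar 1 tick 0 v(0, 2): E3/D4 m7 untreated
  -> R2 @ bar 4 tick 0 v(0, 2): E3/B3 P5 -> F3/F4 P8 similar
  -> R7 @ bar 4 tick 0 v(2,): B3->F4 leap 6st
  -> R2 @ bar 5 tick 0 v(0, 2): F3/F4 P8 -> E3/B3 P5 similar
  -> R3 @ bar 5 tick 0 v(0, 1): E3 above D3
  -> R4 @ bar 5 tick 0 v(0, 1): E3/D3 M2 untreated
  -> R7 @ bar 5 tick 0 v(2,): F4->B3 leap 6st
  -> R3 @ bar 5 tick 1 v(0, 1): E3 above D3
  -> R3 @ bar 5 tick 2 v(0, 1): E3 above D3
  -> R3 @ bar 5 tick 3 v(0, 1): E3 above D3
  -> R1 @ bar 6 tick 0 v(0, 2): E3/B3 P5 -> D3/A3 P5 similar
  -> R2 @ bar 7 tick 0 v(0, 2): D3/A3 P5 -> E3/E4 P8 similar
  -> R8 @ bar 7 tick 0 v(0, 2): penult P8 not 3rd/6th
  -> R6 @ bar 8 tick 3 v(0, 2): closes on m3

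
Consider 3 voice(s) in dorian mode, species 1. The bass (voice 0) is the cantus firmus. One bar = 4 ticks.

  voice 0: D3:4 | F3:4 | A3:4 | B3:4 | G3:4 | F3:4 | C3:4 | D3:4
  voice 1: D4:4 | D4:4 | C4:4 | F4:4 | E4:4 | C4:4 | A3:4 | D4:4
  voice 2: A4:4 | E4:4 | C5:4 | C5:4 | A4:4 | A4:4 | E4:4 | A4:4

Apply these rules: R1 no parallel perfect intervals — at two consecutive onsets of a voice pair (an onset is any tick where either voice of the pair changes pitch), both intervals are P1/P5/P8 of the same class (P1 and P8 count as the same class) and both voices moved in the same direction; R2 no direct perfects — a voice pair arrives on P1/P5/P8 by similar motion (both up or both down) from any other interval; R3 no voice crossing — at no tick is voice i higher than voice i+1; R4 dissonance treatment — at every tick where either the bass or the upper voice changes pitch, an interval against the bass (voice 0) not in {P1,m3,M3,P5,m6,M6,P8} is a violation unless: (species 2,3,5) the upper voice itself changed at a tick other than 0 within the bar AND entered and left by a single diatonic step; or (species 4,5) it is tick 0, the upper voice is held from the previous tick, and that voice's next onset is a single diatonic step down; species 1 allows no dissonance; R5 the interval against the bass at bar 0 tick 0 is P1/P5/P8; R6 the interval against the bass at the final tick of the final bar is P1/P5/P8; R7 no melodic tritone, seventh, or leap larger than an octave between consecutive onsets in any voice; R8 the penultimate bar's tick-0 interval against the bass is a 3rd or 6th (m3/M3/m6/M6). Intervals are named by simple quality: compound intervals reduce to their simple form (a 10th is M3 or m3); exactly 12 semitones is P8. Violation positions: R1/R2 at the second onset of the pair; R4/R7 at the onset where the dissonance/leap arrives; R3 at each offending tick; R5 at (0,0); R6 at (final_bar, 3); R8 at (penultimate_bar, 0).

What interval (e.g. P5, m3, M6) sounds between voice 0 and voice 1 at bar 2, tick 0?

voice 0=A3 voice 1=C4 -> m3

m3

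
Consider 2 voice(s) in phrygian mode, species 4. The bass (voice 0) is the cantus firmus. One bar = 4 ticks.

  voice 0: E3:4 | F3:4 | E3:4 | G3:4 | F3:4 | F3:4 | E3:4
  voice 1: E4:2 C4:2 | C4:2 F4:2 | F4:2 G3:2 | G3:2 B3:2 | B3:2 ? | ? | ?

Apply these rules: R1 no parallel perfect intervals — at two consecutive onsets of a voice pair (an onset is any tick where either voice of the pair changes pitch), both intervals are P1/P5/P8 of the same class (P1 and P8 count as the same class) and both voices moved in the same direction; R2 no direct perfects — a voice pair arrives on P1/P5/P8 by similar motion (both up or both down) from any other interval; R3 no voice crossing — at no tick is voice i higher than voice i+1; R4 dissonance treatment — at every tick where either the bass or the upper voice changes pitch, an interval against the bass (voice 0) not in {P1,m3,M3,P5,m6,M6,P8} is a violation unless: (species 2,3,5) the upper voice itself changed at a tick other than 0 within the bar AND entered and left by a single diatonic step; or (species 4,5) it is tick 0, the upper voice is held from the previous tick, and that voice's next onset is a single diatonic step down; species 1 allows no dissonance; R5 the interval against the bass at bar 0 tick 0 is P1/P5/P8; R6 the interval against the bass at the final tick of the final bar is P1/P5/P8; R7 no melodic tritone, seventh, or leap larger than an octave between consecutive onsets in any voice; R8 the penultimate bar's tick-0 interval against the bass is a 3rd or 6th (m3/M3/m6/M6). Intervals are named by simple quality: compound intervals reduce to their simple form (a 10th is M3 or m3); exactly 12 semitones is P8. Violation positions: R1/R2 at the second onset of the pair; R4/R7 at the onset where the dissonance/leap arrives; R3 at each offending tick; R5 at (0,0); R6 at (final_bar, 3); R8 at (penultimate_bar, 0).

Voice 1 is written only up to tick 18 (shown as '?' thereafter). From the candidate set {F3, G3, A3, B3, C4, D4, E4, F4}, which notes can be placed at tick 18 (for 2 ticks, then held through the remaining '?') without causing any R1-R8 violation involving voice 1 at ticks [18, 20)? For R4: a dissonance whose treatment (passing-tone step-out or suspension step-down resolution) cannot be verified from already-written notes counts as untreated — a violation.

{A3, B3, C4, D4}

F3: violates R7
G3: violates R4
A3: legal
B3: legal
C4: legal
D4: legal
E4: violates R4
F4: violates R7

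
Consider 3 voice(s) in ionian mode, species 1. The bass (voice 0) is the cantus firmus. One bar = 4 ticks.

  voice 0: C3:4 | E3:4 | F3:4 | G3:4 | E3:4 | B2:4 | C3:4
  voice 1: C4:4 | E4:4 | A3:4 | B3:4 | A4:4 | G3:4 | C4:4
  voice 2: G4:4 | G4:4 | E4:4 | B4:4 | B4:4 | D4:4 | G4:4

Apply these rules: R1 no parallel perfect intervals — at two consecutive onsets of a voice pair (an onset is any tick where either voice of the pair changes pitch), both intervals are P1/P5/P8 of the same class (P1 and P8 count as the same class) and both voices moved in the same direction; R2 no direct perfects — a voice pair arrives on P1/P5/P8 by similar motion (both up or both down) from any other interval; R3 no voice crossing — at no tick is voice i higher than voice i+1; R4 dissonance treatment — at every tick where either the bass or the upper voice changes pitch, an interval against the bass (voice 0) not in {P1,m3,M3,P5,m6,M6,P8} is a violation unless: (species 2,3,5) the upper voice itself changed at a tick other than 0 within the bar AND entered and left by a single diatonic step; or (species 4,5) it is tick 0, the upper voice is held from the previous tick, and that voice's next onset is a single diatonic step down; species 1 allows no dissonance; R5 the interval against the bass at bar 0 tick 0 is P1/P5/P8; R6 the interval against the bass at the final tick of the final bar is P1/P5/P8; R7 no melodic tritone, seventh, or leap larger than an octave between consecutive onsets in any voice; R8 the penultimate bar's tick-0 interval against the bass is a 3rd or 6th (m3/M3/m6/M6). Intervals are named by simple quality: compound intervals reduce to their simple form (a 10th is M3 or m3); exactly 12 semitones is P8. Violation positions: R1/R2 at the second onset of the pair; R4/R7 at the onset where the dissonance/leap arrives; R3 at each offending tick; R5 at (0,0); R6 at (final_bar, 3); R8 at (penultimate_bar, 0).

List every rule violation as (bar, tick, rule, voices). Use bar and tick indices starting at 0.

(1, 0, R1, (0, 1))
(2, 0, R2, (1, 2))
(2, 0, R4, (0, 2))
(3, 0, R2, (1, 2))
(4, 0, R4, (0, 1))
(4, 0, R7, (1,))
(5, 0, R2, (1, 2))
(5, 0, R7, (1,))
(6, 0, R1, (1, 2))
(6, 0, R2, (0, 1))
(6, 0, R2, (0, 2))

bar 0: v0=C3 v1=C4 v2=G4 downbeat P5
bar 1: v0=E3 v1=E4 v2=G4 downbeat m3
bar 2: v0=F3 v1=A3 v2=E4 downbeat M7
bar 3: v0=G3 v1=B3 v2=B4 downbeat M3
bar 4: v0=E3 v1=A4 v2=B4 downbeat P5
bar 5: v0=B2 v1=G3 v2=D4 downbeat m3
bar 6: v0=C3 v1=C4 v2=G4 downbeat P5
  -> R1 @ bar 1 tick 0 v(0, 1): C3/C4 P8 -> E3/E4 P8 similar
  -> R2 @ bar 2 tick 0 v(1, 2): E4/G4 m3 -> A3/E4 P5 similar
  -> R4 @ bar 2 tick 0 v(0, 2): F3/E4 M7 untreated
  -> R2 @ bar 3 tick 0 v(1, 2): A3/E4 P5 -> B3/B4 P8 similar
  -> R4 @ bar 4 tick 0 v(0, 1): E3/A4 P4 untreated
  -> R7 @ bar 4 tick 0 v(1,): B3->A4 leap 10st
  -> R2 @ bar 5 tick 0 v(1, 2): A4/B4 M2 -> G3/D4 P5 similar
  -> R7 @ bar 5 tick 0 v(1,): A4->G3 leap 14st
  -> R1 @ bar 6 tick 0 v(1, 2): G3/D4 P5 -> C4/G4 P5 similar
  -> R2 @ bar 6 tick 0 v(0, 1): B2/G3 m6 -> C3/C4 P8 similar
  -> R2 @ bar 6 tick 0 v(0, 2): B2/D4 m3 -> C3/G4 P5 similar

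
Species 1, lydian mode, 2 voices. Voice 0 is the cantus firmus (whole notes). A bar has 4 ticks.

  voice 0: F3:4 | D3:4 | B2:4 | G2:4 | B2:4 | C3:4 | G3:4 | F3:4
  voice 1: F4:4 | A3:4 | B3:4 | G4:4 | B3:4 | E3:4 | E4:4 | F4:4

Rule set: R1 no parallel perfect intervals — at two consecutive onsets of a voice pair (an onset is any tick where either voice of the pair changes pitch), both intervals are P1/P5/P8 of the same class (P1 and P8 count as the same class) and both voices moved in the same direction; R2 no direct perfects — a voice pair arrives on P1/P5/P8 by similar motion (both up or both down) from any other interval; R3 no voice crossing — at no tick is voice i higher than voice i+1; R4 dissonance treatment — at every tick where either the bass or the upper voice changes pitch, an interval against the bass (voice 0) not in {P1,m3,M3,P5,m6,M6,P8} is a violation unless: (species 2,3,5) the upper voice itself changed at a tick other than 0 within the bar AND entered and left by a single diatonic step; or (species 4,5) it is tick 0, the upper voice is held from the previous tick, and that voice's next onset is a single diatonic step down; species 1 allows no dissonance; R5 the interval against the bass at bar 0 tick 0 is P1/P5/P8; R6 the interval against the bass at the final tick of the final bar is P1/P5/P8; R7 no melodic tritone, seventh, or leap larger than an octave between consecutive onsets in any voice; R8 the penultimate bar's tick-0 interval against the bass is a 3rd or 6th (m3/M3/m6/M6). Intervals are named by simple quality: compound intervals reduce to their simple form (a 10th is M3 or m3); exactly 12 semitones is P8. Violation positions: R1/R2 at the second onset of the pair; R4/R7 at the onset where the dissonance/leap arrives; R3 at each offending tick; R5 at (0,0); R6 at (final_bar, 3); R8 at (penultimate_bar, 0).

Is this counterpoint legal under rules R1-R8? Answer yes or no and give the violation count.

bar 0: v0=F3 v1=F4 (P8)
bar 1: v0=D3 v1=A3 (P5)
bar 2: v0=B2 v1=B3 (P8)
bar 3: v0=G2 v1=G4 (P1)
bar 4: v0=B2 v1=B3 (P8)
bar 5: v0=C3 v1=E3 (M3)
bar 6: v0=G3 v1=E4 (M6)
bar 7: v0=F3 v1=F4 (P8)
  R2 @ bar1.0: F3/F4 P8 -> D3/A3 P5 similar

No (1 violations)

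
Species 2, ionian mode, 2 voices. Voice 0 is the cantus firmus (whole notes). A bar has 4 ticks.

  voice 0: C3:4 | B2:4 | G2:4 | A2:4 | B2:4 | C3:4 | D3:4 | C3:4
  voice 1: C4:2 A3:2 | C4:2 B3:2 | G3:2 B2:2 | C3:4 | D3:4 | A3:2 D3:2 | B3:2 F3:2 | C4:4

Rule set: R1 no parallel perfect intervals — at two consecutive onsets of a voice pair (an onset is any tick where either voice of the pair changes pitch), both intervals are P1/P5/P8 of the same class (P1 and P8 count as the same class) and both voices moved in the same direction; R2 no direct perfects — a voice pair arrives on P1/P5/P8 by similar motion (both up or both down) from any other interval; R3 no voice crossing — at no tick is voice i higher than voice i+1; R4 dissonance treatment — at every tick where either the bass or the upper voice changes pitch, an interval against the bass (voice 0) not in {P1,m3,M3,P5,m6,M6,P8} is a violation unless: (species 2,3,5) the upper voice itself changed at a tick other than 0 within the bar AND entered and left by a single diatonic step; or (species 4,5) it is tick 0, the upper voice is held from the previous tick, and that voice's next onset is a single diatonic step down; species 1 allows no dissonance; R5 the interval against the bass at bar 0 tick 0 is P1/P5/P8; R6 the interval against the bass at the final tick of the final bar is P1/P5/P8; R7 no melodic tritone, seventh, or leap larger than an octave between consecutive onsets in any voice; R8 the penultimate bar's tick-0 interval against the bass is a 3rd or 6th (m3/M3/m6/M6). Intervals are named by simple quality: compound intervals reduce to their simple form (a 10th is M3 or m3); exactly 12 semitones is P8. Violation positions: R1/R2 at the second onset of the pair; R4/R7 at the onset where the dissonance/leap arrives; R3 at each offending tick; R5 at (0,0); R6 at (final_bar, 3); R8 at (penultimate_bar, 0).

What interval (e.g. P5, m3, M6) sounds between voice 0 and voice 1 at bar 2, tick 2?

M3

voice 0=G2 voice 1=B2 -> M3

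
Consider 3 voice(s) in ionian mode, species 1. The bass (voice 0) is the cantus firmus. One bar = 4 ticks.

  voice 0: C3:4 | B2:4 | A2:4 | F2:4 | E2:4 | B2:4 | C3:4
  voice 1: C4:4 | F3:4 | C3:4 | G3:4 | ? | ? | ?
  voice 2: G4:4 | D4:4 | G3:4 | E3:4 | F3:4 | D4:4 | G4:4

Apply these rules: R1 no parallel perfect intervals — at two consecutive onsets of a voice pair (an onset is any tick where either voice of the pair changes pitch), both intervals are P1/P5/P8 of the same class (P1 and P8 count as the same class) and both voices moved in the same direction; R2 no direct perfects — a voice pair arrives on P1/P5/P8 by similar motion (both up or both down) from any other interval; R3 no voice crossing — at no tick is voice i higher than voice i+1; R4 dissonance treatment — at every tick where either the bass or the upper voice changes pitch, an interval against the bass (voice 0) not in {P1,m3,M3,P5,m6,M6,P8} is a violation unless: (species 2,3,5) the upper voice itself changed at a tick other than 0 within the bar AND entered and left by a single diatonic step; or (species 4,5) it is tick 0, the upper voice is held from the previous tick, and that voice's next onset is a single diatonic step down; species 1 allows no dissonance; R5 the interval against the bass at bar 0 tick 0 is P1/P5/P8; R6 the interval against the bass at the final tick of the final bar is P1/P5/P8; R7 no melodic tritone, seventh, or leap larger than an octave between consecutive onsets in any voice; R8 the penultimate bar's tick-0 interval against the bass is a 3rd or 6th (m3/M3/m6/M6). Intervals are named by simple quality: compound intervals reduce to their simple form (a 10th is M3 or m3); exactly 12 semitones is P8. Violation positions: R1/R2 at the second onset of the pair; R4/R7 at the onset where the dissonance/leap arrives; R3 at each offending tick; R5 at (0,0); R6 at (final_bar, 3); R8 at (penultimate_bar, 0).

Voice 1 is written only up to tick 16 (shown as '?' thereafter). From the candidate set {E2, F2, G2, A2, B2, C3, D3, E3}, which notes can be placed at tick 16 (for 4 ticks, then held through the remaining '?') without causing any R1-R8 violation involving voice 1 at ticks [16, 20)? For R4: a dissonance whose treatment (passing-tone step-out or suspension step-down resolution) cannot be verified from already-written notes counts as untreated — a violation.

{C3, G2}

E2: violates R2,R7
F2: violates R4,R7
G2: legal
A2: violates R4,R7
B2: violates R2
C3: legal
D3: violates R4
E3: violates R2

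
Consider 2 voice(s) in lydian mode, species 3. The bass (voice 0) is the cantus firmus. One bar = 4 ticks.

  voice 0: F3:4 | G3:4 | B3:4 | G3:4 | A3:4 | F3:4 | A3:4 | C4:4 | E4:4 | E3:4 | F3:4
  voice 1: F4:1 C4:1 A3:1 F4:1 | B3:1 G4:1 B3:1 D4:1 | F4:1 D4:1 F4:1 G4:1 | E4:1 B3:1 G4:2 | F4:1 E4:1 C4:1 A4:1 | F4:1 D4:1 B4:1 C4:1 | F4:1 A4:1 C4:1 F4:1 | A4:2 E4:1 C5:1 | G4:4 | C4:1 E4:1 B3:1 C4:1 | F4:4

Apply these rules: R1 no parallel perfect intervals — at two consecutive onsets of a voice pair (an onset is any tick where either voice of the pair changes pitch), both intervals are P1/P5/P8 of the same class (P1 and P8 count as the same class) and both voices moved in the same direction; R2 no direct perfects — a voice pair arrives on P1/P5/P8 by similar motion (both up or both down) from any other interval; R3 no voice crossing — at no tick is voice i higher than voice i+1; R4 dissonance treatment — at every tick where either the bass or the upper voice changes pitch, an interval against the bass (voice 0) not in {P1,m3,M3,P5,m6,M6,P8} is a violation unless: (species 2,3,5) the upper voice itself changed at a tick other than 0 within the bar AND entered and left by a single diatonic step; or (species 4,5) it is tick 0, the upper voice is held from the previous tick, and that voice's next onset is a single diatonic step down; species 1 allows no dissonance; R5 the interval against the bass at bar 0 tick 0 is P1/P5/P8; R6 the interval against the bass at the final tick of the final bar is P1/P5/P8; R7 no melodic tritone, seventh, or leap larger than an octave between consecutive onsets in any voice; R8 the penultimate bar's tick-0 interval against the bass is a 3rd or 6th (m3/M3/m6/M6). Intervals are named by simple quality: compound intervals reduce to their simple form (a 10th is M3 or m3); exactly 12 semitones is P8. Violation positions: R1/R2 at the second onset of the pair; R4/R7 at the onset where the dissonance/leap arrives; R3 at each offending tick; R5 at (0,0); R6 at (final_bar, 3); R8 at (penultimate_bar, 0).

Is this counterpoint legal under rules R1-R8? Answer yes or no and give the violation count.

bar 0: v0=F3 v1=F4 (P8)
bar 1: v0=G3 v1=B3 (M3)
bar 2: v0=B3 v1=F4 (TT)
bar 3: v0=G3 v1=E4 (M6)
bar 4: v0=A3 v1=F4 (m6)
bar 5: v0=F3 v1=F4 (P8)
bar 6: v0=A3 v1=F4 (m6)
bar 7: v0=C4 v1=A4 (M6)
bar 8: v0=E4 v1=G4 (m3)
bar 9: v0=E3 v1=C4 (m6)
bar 10: v0=F3 v1=F4 (P8)
  R7 @ bar1.0: F4->B3 leap 6st
  R4 @ bar2.0: B3/F4 TT untreated
  R4 @ bar2.2: B3/F4 TT untreated
  R1 @ bar5.0: A3/A4 P8 -> F3/F4 P8 similar
  R4 @ bar5.2: F3/B4 TT untreated
  R7 @ bar5.3: B4->C4 leap 11st
  R2 @ bar10.0: E3/C4 m6 -> F3/F4 P8 similar

No (7 violations)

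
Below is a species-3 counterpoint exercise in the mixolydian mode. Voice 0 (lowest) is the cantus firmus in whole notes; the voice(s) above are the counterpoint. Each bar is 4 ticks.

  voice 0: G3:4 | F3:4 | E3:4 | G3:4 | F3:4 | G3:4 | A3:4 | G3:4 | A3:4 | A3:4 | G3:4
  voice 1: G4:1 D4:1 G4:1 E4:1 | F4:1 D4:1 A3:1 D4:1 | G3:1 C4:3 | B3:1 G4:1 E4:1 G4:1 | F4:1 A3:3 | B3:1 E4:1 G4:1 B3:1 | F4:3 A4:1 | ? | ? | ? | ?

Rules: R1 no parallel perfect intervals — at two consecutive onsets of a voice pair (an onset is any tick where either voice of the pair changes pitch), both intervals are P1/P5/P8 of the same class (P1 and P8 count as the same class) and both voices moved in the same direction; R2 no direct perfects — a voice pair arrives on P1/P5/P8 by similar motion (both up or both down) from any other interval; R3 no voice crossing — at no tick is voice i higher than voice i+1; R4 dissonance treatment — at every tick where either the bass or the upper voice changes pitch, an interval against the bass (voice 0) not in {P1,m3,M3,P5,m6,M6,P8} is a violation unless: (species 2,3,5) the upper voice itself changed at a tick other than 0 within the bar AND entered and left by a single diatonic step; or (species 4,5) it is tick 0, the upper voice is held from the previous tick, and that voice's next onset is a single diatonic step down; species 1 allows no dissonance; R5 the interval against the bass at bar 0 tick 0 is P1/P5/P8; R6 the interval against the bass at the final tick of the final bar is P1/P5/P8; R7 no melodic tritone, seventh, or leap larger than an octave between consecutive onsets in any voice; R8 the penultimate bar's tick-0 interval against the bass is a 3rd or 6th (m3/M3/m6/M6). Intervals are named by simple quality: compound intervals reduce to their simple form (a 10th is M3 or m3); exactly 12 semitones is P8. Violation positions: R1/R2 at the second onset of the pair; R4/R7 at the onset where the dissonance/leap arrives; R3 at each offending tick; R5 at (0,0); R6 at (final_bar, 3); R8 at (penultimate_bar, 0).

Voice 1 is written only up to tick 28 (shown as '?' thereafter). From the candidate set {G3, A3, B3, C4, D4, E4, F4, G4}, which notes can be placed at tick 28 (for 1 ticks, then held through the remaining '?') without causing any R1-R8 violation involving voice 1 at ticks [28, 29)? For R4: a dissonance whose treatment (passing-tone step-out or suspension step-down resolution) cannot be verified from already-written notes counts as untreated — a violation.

{E4}

G3: violates R1,R7
A3: violates R4
B3: violates R7
C4: violates R4
D4: violates R2
E4: legal
F4: violates R4
G4: violates R1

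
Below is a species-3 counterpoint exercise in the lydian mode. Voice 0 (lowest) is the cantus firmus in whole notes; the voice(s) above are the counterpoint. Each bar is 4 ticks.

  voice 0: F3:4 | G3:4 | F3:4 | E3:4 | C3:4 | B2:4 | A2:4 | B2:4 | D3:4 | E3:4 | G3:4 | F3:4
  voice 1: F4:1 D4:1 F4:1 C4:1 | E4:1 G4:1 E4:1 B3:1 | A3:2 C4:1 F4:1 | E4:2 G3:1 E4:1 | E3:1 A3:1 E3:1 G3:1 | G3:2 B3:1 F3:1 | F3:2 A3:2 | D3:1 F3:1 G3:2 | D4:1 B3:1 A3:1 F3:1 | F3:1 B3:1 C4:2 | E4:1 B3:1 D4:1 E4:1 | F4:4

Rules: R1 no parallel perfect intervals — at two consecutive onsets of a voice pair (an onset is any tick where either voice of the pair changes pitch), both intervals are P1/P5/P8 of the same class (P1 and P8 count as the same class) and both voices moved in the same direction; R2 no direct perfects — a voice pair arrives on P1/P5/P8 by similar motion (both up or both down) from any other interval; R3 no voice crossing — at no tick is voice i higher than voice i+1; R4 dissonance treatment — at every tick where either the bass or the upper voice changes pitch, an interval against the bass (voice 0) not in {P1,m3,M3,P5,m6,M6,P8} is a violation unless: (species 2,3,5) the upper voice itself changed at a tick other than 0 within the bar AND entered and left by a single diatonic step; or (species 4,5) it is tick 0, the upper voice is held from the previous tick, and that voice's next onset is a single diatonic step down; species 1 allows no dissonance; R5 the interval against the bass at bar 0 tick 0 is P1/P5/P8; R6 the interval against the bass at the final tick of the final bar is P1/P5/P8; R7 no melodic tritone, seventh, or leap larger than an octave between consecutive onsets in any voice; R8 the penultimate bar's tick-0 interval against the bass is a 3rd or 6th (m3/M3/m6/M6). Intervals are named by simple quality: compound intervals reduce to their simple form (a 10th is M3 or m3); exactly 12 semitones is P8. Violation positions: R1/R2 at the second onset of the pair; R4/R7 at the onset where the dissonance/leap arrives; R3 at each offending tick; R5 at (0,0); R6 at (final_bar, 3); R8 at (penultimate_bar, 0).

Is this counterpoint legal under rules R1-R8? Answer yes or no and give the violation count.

bar 0: v0=F3 v1=F4 (P8)
bar 1: v0=G3 v1=E4 (M6)
bar 2: v0=F3 v1=A3 (M3)
bar 3: v0=E3 v1=E4 (P8)
bar 4: v0=C3 v1=E3 (M3)
bar 5: v0=B2 v1=G3 (m6)
bar 6: v0=A2 v1=F3 (m6)
bar 7: v0=B2 v1=D3 (m3)
bar 8: v0=D3 v1=D4 (P8)
bar 9: v0=E3 v1=F3 (m2)
bar 10: v0=G3 v1=E4 (M6)
bar 11: v0=F3 v1=F4 (P8)
  R1 @ bar3.0: F3/F4 P8 -> E3/E4 P8 similar
  R4 @ bar5.3: B2/F3 TT untreated
  R7 @ bar5.3: B3->F3 leap 6st
  R4 @ bar7.1: B2/F3 TT untreated
  R2 @ bar8.0: B2/G3 m6 -> D3/D4 P8 similar
  R4 @ bar9.0: E3/F3 m2 untreated
  R7 @ bar9.1: F3->B3 leap 6st

No (7 violations)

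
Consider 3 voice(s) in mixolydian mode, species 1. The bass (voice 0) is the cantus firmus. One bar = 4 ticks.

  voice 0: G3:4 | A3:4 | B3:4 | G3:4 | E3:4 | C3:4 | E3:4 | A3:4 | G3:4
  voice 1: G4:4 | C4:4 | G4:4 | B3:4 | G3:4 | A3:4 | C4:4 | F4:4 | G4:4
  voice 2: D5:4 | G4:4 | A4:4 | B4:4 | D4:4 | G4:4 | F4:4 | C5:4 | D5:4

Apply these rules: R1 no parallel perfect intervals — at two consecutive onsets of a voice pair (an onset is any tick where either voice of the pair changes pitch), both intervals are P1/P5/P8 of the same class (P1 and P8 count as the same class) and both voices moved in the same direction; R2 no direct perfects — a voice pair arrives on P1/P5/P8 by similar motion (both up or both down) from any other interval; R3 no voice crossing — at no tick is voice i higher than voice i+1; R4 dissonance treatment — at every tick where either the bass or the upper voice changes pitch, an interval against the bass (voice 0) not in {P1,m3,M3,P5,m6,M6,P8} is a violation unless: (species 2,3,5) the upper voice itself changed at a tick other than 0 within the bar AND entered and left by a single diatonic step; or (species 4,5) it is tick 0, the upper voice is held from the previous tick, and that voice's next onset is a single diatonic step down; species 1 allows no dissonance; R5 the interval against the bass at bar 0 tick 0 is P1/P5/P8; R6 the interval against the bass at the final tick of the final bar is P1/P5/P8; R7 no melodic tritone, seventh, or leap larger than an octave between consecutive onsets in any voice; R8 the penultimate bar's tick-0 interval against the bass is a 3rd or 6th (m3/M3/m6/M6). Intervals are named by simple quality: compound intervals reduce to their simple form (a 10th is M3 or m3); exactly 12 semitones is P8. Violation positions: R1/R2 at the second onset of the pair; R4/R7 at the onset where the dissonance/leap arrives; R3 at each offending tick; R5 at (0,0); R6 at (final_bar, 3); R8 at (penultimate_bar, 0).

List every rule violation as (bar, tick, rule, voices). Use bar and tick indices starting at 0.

(1, 0, R1, (1, 2))
(1, 0, R4, (0, 2))
(2, 0, R4, (0, 2))
(4, 0, R2, (1, 2))
(4, 0, R4, (0, 2))
(6, 0, R4, (0, 2))
(7, 0, R2, (1, 2))
(8, 0, R1, (1, 2))

bar 0: v0=G3 v1=G4 v2=D5 downbeat P5
bar 1: v0=A3 v1=C4 v2=G4 downbeat m7
bar 2: v0=B3 v1=G4 v2=A4 downbeat m7
bar 3: v0=G3 v1=B3 v2=B4 downbeat M3
bar 4: v0=E3 v1=G3 v2=D4 downbeat m7
bar 5: v0=C3 v1=A3 v2=G4 downbeat P5
bar 6: v0=E3 v1=C4 v2=F4 downbeat m2
bar 7: v0=A3 v1=F4 v2=C5 downbeat m3
bar 8: v0=G3 v1=G4 v2=D5 downbeat P5
  -> R1 @ bar 1 tick 0 v(1, 2): G4/D5 P5 -> C4/G4 P5 similar
  -> R4 @ bar 1 tick 0 v(0, 2): A3/G4 m7 untreated
  -> R4 @ bar 2 tick 0 v(0, 2): B3/A4 m7 untreated
  -> R2 @ bar 4 tick 0 v(1, 2): B3/B4 P8 -> G3/D4 P5 similar
  -> R4 @ bar 4 tick 0 v(0, 2): E3/D4 m7 untreated
  -> R4 @ bar 6 tick 0 v(0, 2): E3/F4 m2 untreated
  -> R2 @ bar 7 tick 0 v(1, 2): C4/F4 P4 -> F4/C5 P5 similar
  -> R1 @ bar 8 tick 0 v(1, 2): F4/C5 P5 -> G4/D5 P5 similar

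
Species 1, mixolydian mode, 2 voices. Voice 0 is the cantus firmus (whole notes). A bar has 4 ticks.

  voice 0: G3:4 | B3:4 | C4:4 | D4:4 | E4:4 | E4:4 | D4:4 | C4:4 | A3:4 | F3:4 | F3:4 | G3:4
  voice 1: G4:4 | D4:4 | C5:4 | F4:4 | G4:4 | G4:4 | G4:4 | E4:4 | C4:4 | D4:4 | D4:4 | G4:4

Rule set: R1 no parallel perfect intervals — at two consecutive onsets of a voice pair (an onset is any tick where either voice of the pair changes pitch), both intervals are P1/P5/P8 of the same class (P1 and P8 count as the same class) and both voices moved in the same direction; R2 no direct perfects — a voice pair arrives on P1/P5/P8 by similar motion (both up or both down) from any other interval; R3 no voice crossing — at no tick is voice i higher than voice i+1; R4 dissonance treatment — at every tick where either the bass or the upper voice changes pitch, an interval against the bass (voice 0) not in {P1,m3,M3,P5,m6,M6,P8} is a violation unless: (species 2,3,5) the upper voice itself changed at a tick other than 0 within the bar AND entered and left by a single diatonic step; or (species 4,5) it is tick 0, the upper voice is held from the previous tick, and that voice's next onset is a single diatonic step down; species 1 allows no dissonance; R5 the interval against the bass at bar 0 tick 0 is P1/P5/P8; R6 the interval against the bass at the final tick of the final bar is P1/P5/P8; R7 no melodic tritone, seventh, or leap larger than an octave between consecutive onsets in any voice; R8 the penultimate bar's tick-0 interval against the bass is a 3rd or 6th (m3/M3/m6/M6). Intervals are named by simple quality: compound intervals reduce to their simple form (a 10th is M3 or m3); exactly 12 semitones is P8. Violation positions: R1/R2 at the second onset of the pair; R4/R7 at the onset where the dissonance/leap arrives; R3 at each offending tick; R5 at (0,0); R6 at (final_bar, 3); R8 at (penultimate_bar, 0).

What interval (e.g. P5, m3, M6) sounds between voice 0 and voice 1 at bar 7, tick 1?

M3

voice 0=C4 voice 1=E4 -> M3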